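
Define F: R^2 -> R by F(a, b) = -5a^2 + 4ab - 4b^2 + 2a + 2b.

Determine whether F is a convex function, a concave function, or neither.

concave

F is quadratic, so its Hessian is the constant matrix H = [[-10, 4], [4, -8]].
det(H) = 64, tr(H) = -18.
det(H) > 0 and tr(H) < 0, so H is negative definite everywhere: concave.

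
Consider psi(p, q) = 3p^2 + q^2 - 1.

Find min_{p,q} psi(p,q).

psi(p,q) separates as A(p) + B(q) − 1, so its minimum is min A + min B − 1.
A'(p) = 6p vanishes at p ∈ {0}; B'(q) = 2q vanishes at q ∈ {0}.
Local minima of A (where A''>0): A(0)=0. Local minima of B: B(0)=0.
So the global minimum of psi is A(0) + B(0) − 1 = 0 + 0 − 1 = -1, attained at (0, 0).

-1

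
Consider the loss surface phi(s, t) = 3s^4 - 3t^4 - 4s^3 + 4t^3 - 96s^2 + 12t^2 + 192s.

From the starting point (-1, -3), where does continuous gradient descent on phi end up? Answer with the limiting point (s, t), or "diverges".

phi is separable, so gradient descent decouples: s follows -∂phi/∂s, t follows -∂phi/∂t.
∂phi/∂s = 12(s - 4)(s - 1)(s + 4); at s=-1 this is 360, so s decreases.
∂phi/∂t = -12t(t - 2)(t + 1); at t=-3 this is 360, so t decreases.
The t-coordinate has no critical point in that direction and runs off to infinity.

diverges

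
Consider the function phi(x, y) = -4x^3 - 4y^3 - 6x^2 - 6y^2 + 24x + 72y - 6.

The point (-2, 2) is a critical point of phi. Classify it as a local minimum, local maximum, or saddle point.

saddle point

The mixed partial ∂²phi/∂x∂y is 0, so the Hessian at any point is diag(phi_xx, phi_yy) = diag(-12(2x + 1), -12(2y + 1)).
At (-2, 2): H = diag(36, -60).
The eigenvalues have opposite signs, so H is indefinite: a saddle point.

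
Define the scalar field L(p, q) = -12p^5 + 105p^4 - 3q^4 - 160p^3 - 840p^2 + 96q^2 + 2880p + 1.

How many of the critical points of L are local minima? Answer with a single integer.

L separates as a function of p plus a function of q, so ∇L=0 decouples.
∂L/∂p = -60(p - 4)(p - 3)(p - 2)(p + 2) = 0 at p ∈ {-2, 2, 3, 4}; ∂L/∂q = -12q(q - 4)(q + 4) = 0 at q ∈ {-4, 0, 4}.
The Hessian is diagonal: diag(L_pp, L_qq). Second derivatives: L_pp(-2)=7200, L_pp(2)=-480, L_pp(3)=300, L_pp(4)=-720; L_qq(-4)=-384, L_qq(0)=192, L_qq(4)=-384.
Local minima occur where both diagonal entries positive: (-2, 0), (3, 0). Count: 2.

2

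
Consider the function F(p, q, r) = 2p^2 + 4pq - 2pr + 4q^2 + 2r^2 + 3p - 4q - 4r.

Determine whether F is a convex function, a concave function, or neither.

F is quadratic, so its Hessian is the constant matrix H = [[4, 4, -2], [4, 8, 0], [-2, 0, 4]].
Leading principal minors: 4, 16, 32.
All positive ⇒ H ≻ 0 ⇒ convex.

convex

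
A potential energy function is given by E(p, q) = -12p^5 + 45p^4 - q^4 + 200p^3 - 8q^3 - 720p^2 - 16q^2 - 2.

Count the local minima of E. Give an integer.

E separates as a function of p plus a function of q, so ∇E=0 decouples.
∂E/∂p = -60p(p - 4)(p - 2)(p + 3) = 0 at p ∈ {-3, 0, 2, 4}; ∂E/∂q = -4q(q + 2)(q + 4) = 0 at q ∈ {-4, -2, 0}.
The Hessian is diagonal: diag(E_pp, E_qq). Second derivatives: E_pp(-3)=6300, E_pp(0)=-1440, E_pp(2)=1200, E_pp(4)=-3360; E_qq(-4)=-32, E_qq(-2)=16, E_qq(0)=-32.
Local minima occur where both diagonal entries positive: (-3, -2), (2, -2). Count: 2.

2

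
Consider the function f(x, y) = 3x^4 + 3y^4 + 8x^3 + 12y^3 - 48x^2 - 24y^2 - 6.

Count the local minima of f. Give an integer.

f separates as a function of x plus a function of y, so ∇f=0 decouples.
∂f/∂x = 12x(x - 2)(x + 4) = 0 at x ∈ {-4, 0, 2}; ∂f/∂y = 12y(y - 1)(y + 4) = 0 at y ∈ {-4, 0, 1}.
The Hessian is diagonal: diag(f_xx, f_yy). Second derivatives: f_xx(-4)=288, f_xx(0)=-96, f_xx(2)=144; f_yy(-4)=240, f_yy(0)=-48, f_yy(1)=60.
Local minima occur where both diagonal entries positive: (-4, -4), (-4, 1), (2, -4), (2, 1). Count: 4.

4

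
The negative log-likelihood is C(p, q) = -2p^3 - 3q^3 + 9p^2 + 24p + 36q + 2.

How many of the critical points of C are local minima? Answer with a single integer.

1

C separates as a function of p plus a function of q, so ∇C=0 decouples.
∂C/∂p = -6(p - 4)(p + 1) = 0 at p ∈ {-1, 4}; ∂C/∂q = -9(q - 2)(q + 2) = 0 at q ∈ {-2, 2}.
The Hessian is diagonal: diag(C_pp, C_qq). Second derivatives: C_pp(-1)=30, C_pp(4)=-30; C_qq(-2)=36, C_qq(2)=-36.
Local minima occur where both diagonal entries positive: (-1, -2). Count: 1.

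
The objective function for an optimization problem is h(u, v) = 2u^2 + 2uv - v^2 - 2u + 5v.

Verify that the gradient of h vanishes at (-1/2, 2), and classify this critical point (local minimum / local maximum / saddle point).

saddle point

∇h = (4u + 2v - 2, 2u - 2v + 5); substituting (-1/2, 2) gives ∇h = (0, 0), so (-1/2, 2) is indeed a critical point.
The Hessian of h is constant: H = [[4, 2], [2, -2]].
det(H) = 4·(-2) − 2² = -12.
Since det(H) < 0, H is indefinite and the critical point is a saddle point.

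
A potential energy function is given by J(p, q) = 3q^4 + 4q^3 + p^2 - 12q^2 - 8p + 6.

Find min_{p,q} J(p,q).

J(p,q) separates as A(p) + B(q) + 6, so its minimum is min A + min B + 6.
A'(p) = 2p - 8 vanishes at p ∈ {4}; B'(q) = 12q(q - 1)(q + 2) vanishes at q ∈ {-2, 0, 1}.
Local minima of A (where A''>0): A(4)=-16. Local minima of B: B(-2)=-32, B(1)=-5.
So the global minimum of J is A(4) + B(-2) + 6 = -16 − 32 + 6 = -42, attained at (4, -2).

-42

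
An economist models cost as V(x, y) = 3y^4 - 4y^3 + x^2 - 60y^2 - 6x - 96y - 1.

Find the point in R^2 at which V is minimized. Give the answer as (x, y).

V(x,y) separates as P(x) + Q(y) − 1, so its minimum is min P + min Q − 1.
P'(x) = 2x - 6 vanishes at x ∈ {3}; Q'(y) = 12(y - 4)(y + 1)(y + 2) vanishes at y ∈ {-2, -1, 4}.
Local minima of P (where P''>0): P(3)=-9. Local minima of Q: Q(-2)=32, Q(4)=-832.
So the global minimum of V is P(3) + Q(4) − 1 = -9 − 832 − 1 = -842, attained at (3, 4).

(3, 4)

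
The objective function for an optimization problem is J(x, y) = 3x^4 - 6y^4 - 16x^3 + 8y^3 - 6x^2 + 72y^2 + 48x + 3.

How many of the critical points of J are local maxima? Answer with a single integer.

J separates as a function of x plus a function of y, so ∇J=0 decouples.
∂J/∂x = 12(x - 4)(x - 1)(x + 1) = 0 at x ∈ {-1, 1, 4}; ∂J/∂y = -24y(y - 3)(y + 2) = 0 at y ∈ {-2, 0, 3}.
The Hessian is diagonal: diag(J_xx, J_yy). Second derivatives: J_xx(-1)=120, J_xx(1)=-72, J_xx(4)=180; J_yy(-2)=-240, J_yy(0)=144, J_yy(3)=-360.
Local maxima occur where both diagonal entries negative: (1, -2), (1, 3). Count: 2.

2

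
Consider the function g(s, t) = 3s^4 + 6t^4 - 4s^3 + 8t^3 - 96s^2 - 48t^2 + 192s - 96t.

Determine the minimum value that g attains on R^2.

g(s,t) separates as P(s) + Q(t), so its minimum is min P + min Q.
P'(s) = 12(s - 4)(s - 1)(s + 4) vanishes at s ∈ {-4, 1, 4}; Q'(t) = 24(t - 2)(t + 1)(t + 2) vanishes at t ∈ {-2, -1, 2}.
Local minima of P (where P''>0): P(-4)=-1280, P(4)=-256. Local minima of Q: Q(-2)=32, Q(2)=-224.
So the global minimum of g is P(-4) + Q(2) = -1280 − 224 = -1504, attained at (-4, 2).

-1504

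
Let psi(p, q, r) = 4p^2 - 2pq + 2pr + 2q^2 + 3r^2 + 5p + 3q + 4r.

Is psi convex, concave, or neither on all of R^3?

convex

psi is quadratic, so its Hessian is the constant matrix H = [[8, -2, 2], [-2, 4, 0], [2, 0, 6]].
Leading principal minors: 8, 28, 152.
All positive ⇒ H ≻ 0 ⇒ convex.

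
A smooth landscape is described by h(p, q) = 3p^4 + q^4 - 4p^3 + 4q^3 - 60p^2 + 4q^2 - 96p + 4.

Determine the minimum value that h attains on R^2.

h(p,q) separates as A(p) + B(q) + 4, so its minimum is min A + min B + 4.
A'(p) = 12(p - 4)(p + 1)(p + 2) vanishes at p ∈ {-2, -1, 4}; B'(q) = 4q(q + 1)(q + 2) vanishes at q ∈ {-2, -1, 0}.
Local minima of A (where A''>0): A(-2)=32, A(4)=-832. Local minima of B: B(-2)=0, B(0)=0.
So the global minimum of h is A(4) + B(-2) + 4 = -832 + 0 + 4 = -828, attained at (4, -2).

-828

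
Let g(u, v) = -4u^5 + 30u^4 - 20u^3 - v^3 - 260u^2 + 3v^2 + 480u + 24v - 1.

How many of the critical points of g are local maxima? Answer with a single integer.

g separates as a function of u plus a function of v, so ∇g=0 decouples.
∂g/∂u = -20(u - 4)(u - 3)(u - 1)(u + 2) = 0 at u ∈ {-2, 1, 3, 4}; ∂g/∂v = -3(v - 4)(v + 2) = 0 at v ∈ {-2, 4}.
The Hessian is diagonal: diag(g_uu, g_vv). Second derivatives: g_uu(-2)=1800, g_uu(1)=-360, g_uu(3)=200, g_uu(4)=-360; g_vv(-2)=18, g_vv(4)=-18.
Local maxima occur where both diagonal entries negative: (1, 4), (4, 4). Count: 2.

2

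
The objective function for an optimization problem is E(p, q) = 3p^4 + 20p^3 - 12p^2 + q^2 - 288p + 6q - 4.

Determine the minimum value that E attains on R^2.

E(p,q) separates as A(p) + B(q) − 4, so its minimum is min A + min B − 4.
A'(p) = 12(p - 2)(p + 3)(p + 4) vanishes at p ∈ {-4, -3, 2}; B'(q) = 2q + 6 vanishes at q ∈ {-3}.
Local minima of A (where A''>0): A(-4)=448, A(2)=-416. Local minima of B: B(-3)=-9.
So the global minimum of E is A(2) + B(-3) − 4 = -416 − 9 − 4 = -429, attained at (2, -3).

-429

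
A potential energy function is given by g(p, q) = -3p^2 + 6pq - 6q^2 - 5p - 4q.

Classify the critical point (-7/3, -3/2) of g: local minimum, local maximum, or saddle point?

The Hessian of g is constant: H = [[-6, 6], [6, -12]].
det(H) = (-6)·(-12) − 6² = 36.
det(H) > 0 and tr(H) = -18 < 0, so H is negative definite and the point is a local maximum.

local maximum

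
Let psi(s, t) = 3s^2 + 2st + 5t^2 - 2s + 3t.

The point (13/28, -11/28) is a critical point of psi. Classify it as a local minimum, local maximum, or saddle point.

local minimum

The Hessian of psi is constant: H = [[6, 2], [2, 10]].
det(H) = 6·10 − 2² = 56.
det(H) > 0 and tr(H) = 16 > 0, so H is positive definite and the point is a local minimum.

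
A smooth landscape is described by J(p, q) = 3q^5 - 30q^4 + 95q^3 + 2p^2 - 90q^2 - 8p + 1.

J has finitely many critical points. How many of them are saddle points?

2

J separates as a function of p plus a function of q, so ∇J=0 decouples.
∂J/∂p = 4(p - 2) = 0 at p ∈ {2}; ∂J/∂q = 15q(q - 4)(q - 3)(q - 1) = 0 at q ∈ {0, 1, 3, 4}.
The Hessian is diagonal: diag(J_pp, J_qq). Second derivatives: J_pp(2)=4; J_qq(0)=-180, J_qq(1)=90, J_qq(3)=-90, J_qq(4)=180.
Saddle points occur where the two diagonal entries have opposite signs: (2, 0), (2, 3). Count: 2.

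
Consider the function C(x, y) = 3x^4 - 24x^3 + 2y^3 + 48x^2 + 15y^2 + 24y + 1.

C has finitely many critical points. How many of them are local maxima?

1

C separates as a function of x plus a function of y, so ∇C=0 decouples.
∂C/∂x = 12x(x - 4)(x - 2) = 0 at x ∈ {0, 2, 4}; ∂C/∂y = 6(y + 1)(y + 4) = 0 at y ∈ {-4, -1}.
The Hessian is diagonal: diag(C_xx, C_yy). Second derivatives: C_xx(0)=96, C_xx(2)=-48, C_xx(4)=96; C_yy(-4)=-18, C_yy(-1)=18.
Local maxima occur where both diagonal entries negative: (2, -4). Count: 1.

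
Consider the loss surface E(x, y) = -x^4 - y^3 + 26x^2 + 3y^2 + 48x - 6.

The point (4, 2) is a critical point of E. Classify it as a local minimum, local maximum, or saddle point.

The mixed partial ∂²E/∂x∂y is 0, so the Hessian at any point is diag(E_xx, E_yy) = diag(4(-3x^2 + 13), 6(-y + 1)).
At (4, 2): H = diag(-140, -6).
Both eigenvalues are negative, so H is negative definite: a local maximum.

local maximum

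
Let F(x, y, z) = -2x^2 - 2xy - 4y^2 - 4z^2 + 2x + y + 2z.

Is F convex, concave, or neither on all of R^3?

concave

F is quadratic, so its Hessian is the constant matrix H = [[-4, -2, 0], [-2, -8, 0], [0, 0, -8]].
Leading principal minors: -4, 28, -224.
Signs alternate −, +, − ⇒ H ≺ 0 ⇒ concave.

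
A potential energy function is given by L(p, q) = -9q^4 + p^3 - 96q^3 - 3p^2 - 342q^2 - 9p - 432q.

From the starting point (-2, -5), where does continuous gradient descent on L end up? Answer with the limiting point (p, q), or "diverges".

L is separable, so gradient descent decouples: p follows -∂L/∂p, q follows -∂L/∂q.
∂L/∂p = 3(p - 3)(p + 1); at p=-2 this is 15, so p decreases.
∂L/∂q = -36(q + 1)(q + 3)(q + 4); at q=-5 this is 288, so q decreases.
The p-coordinate has no critical point in that direction and runs off to infinity.

diverges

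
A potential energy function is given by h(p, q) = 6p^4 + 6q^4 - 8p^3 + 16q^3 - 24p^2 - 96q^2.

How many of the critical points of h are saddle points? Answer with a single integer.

h separates as a function of p plus a function of q, so ∇h=0 decouples.
∂h/∂p = 24p(p - 2)(p + 1) = 0 at p ∈ {-1, 0, 2}; ∂h/∂q = 24q(q - 2)(q + 4) = 0 at q ∈ {-4, 0, 2}.
The Hessian is diagonal: diag(h_pp, h_qq). Second derivatives: h_pp(-1)=72, h_pp(0)=-48, h_pp(2)=144; h_qq(-4)=576, h_qq(0)=-192, h_qq(2)=288.
Saddle points occur where the two diagonal entries have opposite signs: (-1, 0), (0, -4), (0, 2), (2, 0). Count: 4.

4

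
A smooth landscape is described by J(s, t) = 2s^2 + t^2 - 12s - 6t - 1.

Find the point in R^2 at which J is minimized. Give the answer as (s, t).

(3, 3)

J(s,t) separates as P(s) + Q(t) − 1, so its minimum is min P + min Q − 1.
P'(s) = 4s - 12 vanishes at s ∈ {3}; Q'(t) = 2(t - 3) vanishes at t ∈ {3}.
Local minima of P (where P''>0): P(3)=-18. Local minima of Q: Q(3)=-9.
So the global minimum of J is P(3) + Q(3) − 1 = -18 − 9 − 1 = -28, attained at (3, 3).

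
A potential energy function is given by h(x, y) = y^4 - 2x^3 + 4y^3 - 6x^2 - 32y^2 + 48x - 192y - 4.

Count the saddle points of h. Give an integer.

h separates as a function of x plus a function of y, so ∇h=0 decouples.
∂h/∂x = -6(x - 2)(x + 4) = 0 at x ∈ {-4, 2}; ∂h/∂y = 4(y - 4)(y + 3)(y + 4) = 0 at y ∈ {-4, -3, 4}.
The Hessian is diagonal: diag(h_xx, h_yy). Second derivatives: h_xx(-4)=36, h_xx(2)=-36; h_yy(-4)=32, h_yy(-3)=-28, h_yy(4)=224.
Saddle points occur where the two diagonal entries have opposite signs: (-4, -3), (2, -4), (2, 4). Count: 3.

3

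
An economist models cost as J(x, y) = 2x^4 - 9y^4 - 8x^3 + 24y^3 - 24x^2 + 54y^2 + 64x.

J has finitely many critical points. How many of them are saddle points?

J separates as a function of x plus a function of y, so ∇J=0 decouples.
∂J/∂x = 8(x - 4)(x - 1)(x + 2) = 0 at x ∈ {-2, 1, 4}; ∂J/∂y = -36y(y - 3)(y + 1) = 0 at y ∈ {-1, 0, 3}.
The Hessian is diagonal: diag(J_xx, J_yy). Second derivatives: J_xx(-2)=144, J_xx(1)=-72, J_xx(4)=144; J_yy(-1)=-144, J_yy(0)=108, J_yy(3)=-432.
Saddle points occur where the two diagonal entries have opposite signs: (-2, -1), (-2, 3), (1, 0), (4, -1), (4, 3). Count: 5.

5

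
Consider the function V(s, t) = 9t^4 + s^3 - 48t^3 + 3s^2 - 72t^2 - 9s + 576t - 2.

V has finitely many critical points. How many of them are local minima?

2

V separates as a function of s plus a function of t, so ∇V=0 decouples.
∂V/∂s = 3(s - 1)(s + 3) = 0 at s ∈ {-3, 1}; ∂V/∂t = 36(t - 4)(t - 2)(t + 2) = 0 at t ∈ {-2, 2, 4}.
The Hessian is diagonal: diag(V_ss, V_tt). Second derivatives: V_ss(-3)=-12, V_ss(1)=12; V_tt(-2)=864, V_tt(2)=-288, V_tt(4)=432.
Local minima occur where both diagonal entries positive: (1, -2), (1, 4). Count: 2.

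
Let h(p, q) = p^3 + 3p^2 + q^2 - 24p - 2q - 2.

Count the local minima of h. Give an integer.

h separates as a function of p plus a function of q, so ∇h=0 decouples.
∂h/∂p = 3(p - 2)(p + 4) = 0 at p ∈ {-4, 2}; ∂h/∂q = 2(q - 1) = 0 at q ∈ {1}.
The Hessian is diagonal: diag(h_pp, h_qq). Second derivatives: h_pp(-4)=-18, h_pp(2)=18; h_qq(1)=2.
Local minima occur where both diagonal entries positive: (2, 1). Count: 1.

1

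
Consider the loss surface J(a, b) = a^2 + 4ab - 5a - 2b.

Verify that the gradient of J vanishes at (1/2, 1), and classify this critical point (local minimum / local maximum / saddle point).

saddle point

∇J = (2a + 4b - 5, 4a - 2); substituting (1/2, 1) gives ∇J = (0, 0), so (1/2, 1) is indeed a critical point.
The Hessian of J is constant: H = [[2, 4], [4, 0]].
det(H) = 2·0 − 4² = -16.
Since det(H) < 0, H is indefinite and the critical point is a saddle point.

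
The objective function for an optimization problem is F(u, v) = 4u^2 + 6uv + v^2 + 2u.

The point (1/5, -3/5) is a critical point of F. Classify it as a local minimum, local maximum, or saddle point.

The Hessian of F is constant: H = [[8, 6], [6, 2]].
det(H) = 8·2 − 6² = -20.
Since det(H) < 0, H is indefinite and the critical point is a saddle point.

saddle point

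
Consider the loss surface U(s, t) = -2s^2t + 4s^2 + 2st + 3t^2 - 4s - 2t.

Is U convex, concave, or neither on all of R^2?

neither

The term -2s^2t is cubic, so the Hessian is not constant.
∂²U/∂s² = -4t + 8, which takes both signs as t varies (negative for sufficiently large t). A diagonal entry of the Hessian changing sign means the Hessian is neither positive- nor negative-semidefinite on all of R^2.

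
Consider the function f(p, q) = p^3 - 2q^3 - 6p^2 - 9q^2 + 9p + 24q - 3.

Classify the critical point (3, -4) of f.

The mixed partial ∂²f/∂p∂q is 0, so the Hessian at any point is diag(f_pp, f_qq) = diag(6(p - 2), -6(2q + 3)).
At (3, -4): H = diag(6, 30).
Both eigenvalues are positive, so H is positive definite: a local minimum.

local minimum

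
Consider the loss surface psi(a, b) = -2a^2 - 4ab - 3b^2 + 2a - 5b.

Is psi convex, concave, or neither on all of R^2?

psi is quadratic, so its Hessian is the constant matrix H = [[-4, -4], [-4, -6]].
det(H) = 8, tr(H) = -10.
det(H) > 0 and tr(H) < 0, so H is negative definite everywhere: concave.

concave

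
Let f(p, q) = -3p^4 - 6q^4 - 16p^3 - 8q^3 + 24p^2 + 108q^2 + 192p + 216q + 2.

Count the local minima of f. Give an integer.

f separates as a function of p plus a function of q, so ∇f=0 decouples.
∂f/∂p = -12(p - 2)(p + 2)(p + 4) = 0 at p ∈ {-4, -2, 2}; ∂f/∂q = -24(q - 3)(q + 1)(q + 3) = 0 at q ∈ {-3, -1, 3}.
The Hessian is diagonal: diag(f_pp, f_qq). Second derivatives: f_pp(-4)=-144, f_pp(-2)=96, f_pp(2)=-288; f_qq(-3)=-288, f_qq(-1)=192, f_qq(3)=-576.
Local minima occur where both diagonal entries positive: (-2, -1). Count: 1.

1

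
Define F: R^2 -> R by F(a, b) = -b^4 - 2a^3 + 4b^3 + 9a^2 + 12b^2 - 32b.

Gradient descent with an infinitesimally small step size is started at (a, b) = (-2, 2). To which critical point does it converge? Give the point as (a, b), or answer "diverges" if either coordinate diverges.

F is separable, so gradient descent decouples: a follows -∂F/∂a, b follows -∂F/∂b.
∂F/∂a = -6a(a - 3); at a=-2 this is -60, so a increases.
∂F/∂b = -4(b - 4)(b - 1)(b + 2); at b=2 this is 32, so b decreases.
a converges to its nearest critical value 0 (a local min of the a-part); b converges to 1. The iterate converges to (0, 1).

(0, 1)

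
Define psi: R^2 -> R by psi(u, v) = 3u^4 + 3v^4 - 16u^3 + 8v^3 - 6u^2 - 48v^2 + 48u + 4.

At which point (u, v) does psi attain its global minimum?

psi(u,v) separates as P(u) + Q(v) + 4, so its minimum is min P + min Q + 4.
P'(u) = 12(u - 4)(u - 1)(u + 1) vanishes at u ∈ {-1, 1, 4}; Q'(v) = 12v(v - 2)(v + 4) vanishes at v ∈ {-4, 0, 2}.
Local minima of P (where P''>0): P(-1)=-35, P(4)=-160. Local minima of Q: Q(-4)=-512, Q(2)=-80.
So the global minimum of psi is P(4) + Q(-4) + 4 = -160 − 512 + 4 = -668, attained at (4, -4).

(4, -4)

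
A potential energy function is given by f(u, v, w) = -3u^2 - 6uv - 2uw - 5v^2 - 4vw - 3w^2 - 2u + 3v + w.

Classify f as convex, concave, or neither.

f is quadratic, so its Hessian is the constant matrix H = [[-6, -6, -2], [-6, -10, -4], [-2, -4, -6]].
Leading principal minors: -6, 24, -104.
Signs alternate −, +, − ⇒ H ≺ 0 ⇒ concave.

concave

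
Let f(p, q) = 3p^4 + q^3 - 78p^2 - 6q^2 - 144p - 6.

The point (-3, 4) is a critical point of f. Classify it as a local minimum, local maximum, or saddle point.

The mixed partial ∂²f/∂p∂q is 0, so the Hessian at any point is diag(f_pp, f_qq) = diag(12(3p^2 - 13), 6(q - 2)).
At (-3, 4): H = diag(168, 12).
Both eigenvalues are positive, so H is positive definite: a local minimum.

local minimum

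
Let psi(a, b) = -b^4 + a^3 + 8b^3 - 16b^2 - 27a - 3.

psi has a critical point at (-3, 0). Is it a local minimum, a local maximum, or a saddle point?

The mixed partial ∂²psi/∂a∂b is 0, so the Hessian at any point is diag(psi_aa, psi_bb) = diag(6a, 4(-3b^2 + 12b - 8)).
At (-3, 0): H = diag(-18, -32).
Both eigenvalues are negative, so H is negative definite: a local maximum.

local maximum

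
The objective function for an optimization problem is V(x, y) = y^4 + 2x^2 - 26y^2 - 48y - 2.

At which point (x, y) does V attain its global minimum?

V(x,y) separates as P(x) + Q(y) − 2, so its minimum is min P + min Q − 2.
P'(x) = 4x vanishes at x ∈ {0}; Q'(y) = 4(y - 4)(y + 1)(y + 3) vanishes at y ∈ {-3, -1, 4}.
Local minima of P (where P''>0): P(0)=0. Local minima of Q: Q(-3)=-9, Q(4)=-352.
So the global minimum of V is P(0) + Q(4) − 2 = 0 − 352 − 2 = -354, attained at (0, 4).

(0, 4)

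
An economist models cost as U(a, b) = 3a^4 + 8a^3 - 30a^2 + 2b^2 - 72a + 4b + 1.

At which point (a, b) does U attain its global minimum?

(2, -1)

U(a,b) separates as P(a) + Q(b) + 1, so its minimum is min P + min Q + 1.
P'(a) = 12(a - 2)(a + 1)(a + 3) vanishes at a ∈ {-3, -1, 2}; Q'(b) = 4b + 4 vanishes at b ∈ {-1}.
Local minima of P (where P''>0): P(-3)=-27, P(2)=-152. Local minima of Q: Q(-1)=-2.
So the global minimum of U is P(2) + Q(-1) + 1 = -152 − 2 + 1 = -153, attained at (2, -1).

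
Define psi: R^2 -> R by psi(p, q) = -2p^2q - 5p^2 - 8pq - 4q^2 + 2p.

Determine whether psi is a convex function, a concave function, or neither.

neither

The term -2p^2q is cubic, so the Hessian is not constant.
∂²psi/∂p² = -4q - 10, which takes both signs as q varies (negative for sufficiently large q). A diagonal entry of the Hessian changing sign means the Hessian is neither positive- nor negative-semidefinite on all of R^2.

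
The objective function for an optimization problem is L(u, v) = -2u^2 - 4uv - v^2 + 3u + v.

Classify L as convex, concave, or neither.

neither

L is quadratic, so its Hessian is the constant matrix H = [[-4, -4], [-4, -2]].
det(H) = -8, tr(H) = -6.
det(H) < 0, so H is indefinite: neither convex nor concave.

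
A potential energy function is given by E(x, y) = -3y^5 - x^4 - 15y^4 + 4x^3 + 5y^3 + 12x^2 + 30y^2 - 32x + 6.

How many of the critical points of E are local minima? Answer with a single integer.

2

E separates as a function of x plus a function of y, so ∇E=0 decouples.
∂E/∂x = -4(x - 4)(x - 1)(x + 2) = 0 at x ∈ {-2, 1, 4}; ∂E/∂y = -15y(y - 1)(y + 1)(y + 4) = 0 at y ∈ {-4, -1, 0, 1}.
The Hessian is diagonal: diag(E_xx, E_yy). Second derivatives: E_xx(-2)=-72, E_xx(1)=36, E_xx(4)=-72; E_yy(-4)=900, E_yy(-1)=-90, E_yy(0)=60, E_yy(1)=-150.
Local minima occur where both diagonal entries positive: (1, -4), (1, 0). Count: 2.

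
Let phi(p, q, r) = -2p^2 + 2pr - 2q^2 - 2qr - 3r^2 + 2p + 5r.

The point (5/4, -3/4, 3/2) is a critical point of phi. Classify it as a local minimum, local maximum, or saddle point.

The Hessian is constant: H = [[-4, 0, 2], [0, -4, -2], [2, -2, -6]].
Leading principal minors: Δ₁ = -4, Δ₂ = 16, Δ₃ = -64.
The minors alternate sign starting negative (−, +, −), so H is negative definite: a local maximum.

local maximum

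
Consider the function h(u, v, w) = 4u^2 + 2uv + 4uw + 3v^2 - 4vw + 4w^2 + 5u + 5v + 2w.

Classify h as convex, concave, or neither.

convex

h is quadratic, so its Hessian is the constant matrix H = [[8, 2, 4], [2, 6, -4], [4, -4, 8]].
Leading principal minors: 8, 44, 64.
All positive ⇒ H ≻ 0 ⇒ convex.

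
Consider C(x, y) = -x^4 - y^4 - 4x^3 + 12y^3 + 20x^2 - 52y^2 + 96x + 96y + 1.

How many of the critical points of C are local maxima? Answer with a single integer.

C separates as a function of x plus a function of y, so ∇C=0 decouples.
∂C/∂x = -4(x - 3)(x + 2)(x + 4) = 0 at x ∈ {-4, -2, 3}; ∂C/∂y = -4(y - 4)(y - 3)(y - 2) = 0 at y ∈ {2, 3, 4}.
The Hessian is diagonal: diag(C_xx, C_yy). Second derivatives: C_xx(-4)=-56, C_xx(-2)=40, C_xx(3)=-140; C_yy(2)=-8, C_yy(3)=4, C_yy(4)=-8.
Local maxima occur where both diagonal entries negative: (-4, 2), (-4, 4), (3, 2), (3, 4). Count: 4.

4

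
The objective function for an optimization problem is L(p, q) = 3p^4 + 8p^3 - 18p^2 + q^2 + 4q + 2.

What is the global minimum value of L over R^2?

L(p,q) separates as A(p) + B(q) + 2, so its minimum is min A + min B + 2.
A'(p) = 12p(p - 1)(p + 3) vanishes at p ∈ {-3, 0, 1}; B'(q) = 2q + 4 vanishes at q ∈ {-2}.
Local minima of A (where A''>0): A(-3)=-135, A(1)=-7. Local minima of B: B(-2)=-4.
So the global minimum of L is A(-3) + B(-2) + 2 = -135 − 4 + 2 = -137, attained at (-3, -2).

-137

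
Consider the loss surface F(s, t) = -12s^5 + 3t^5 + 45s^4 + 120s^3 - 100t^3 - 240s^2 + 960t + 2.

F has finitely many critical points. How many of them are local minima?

F separates as a function of s plus a function of t, so ∇F=0 decouples.
∂F/∂s = -60s(s - 4)(s - 1)(s + 2) = 0 at s ∈ {-2, 0, 1, 4}; ∂F/∂t = 15(t - 4)(t - 2)(t + 2)(t + 4) = 0 at t ∈ {-4, -2, 2, 4}.
The Hessian is diagonal: diag(F_ss, F_tt). Second derivatives: F_ss(-2)=2160, F_ss(0)=-480, F_ss(1)=540, F_ss(4)=-4320; F_tt(-4)=-1440, F_tt(-2)=720, F_tt(2)=-720, F_tt(4)=1440.
Local minima occur where both diagonal entries positive: (-2, -2), (-2, 4), (1, -2), (1, 4). Count: 4.

4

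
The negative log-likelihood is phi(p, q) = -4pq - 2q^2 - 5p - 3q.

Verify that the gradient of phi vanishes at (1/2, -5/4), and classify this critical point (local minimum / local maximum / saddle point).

∇phi = (-4q - 5, -4p - 4q - 3); substituting (1/2, -5/4) gives ∇phi = (0, 0), so (1/2, -5/4) is indeed a critical point.
The Hessian of phi is constant: H = [[0, -4], [-4, -4]].
det(H) = 0·(-4) − (-4)² = -16.
Since det(H) < 0, H is indefinite and the critical point is a saddle point.

saddle point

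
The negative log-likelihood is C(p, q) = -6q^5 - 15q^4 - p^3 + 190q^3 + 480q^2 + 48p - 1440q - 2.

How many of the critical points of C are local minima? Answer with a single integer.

2

C separates as a function of p plus a function of q, so ∇C=0 decouples.
∂C/∂p = -3(p - 4)(p + 4) = 0 at p ∈ {-4, 4}; ∂C/∂q = -30(q - 4)(q - 1)(q + 3)(q + 4) = 0 at q ∈ {-4, -3, 1, 4}.
The Hessian is diagonal: diag(C_pp, C_qq). Second derivatives: C_pp(-4)=24, C_pp(4)=-24; C_qq(-4)=1200, C_qq(-3)=-840, C_qq(1)=1800, C_qq(4)=-5040.
Local minima occur where both diagonal entries positive: (-4, -4), (-4, 1). Count: 2.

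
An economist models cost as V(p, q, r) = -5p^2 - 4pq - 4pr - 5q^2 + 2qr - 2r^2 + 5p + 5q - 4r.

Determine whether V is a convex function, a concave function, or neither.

V is quadratic, so its Hessian is the constant matrix H = [[-10, -4, -4], [-4, -10, 2], [-4, 2, -4]].
Leading principal minors: -10, 84, -72.
Signs alternate −, +, − ⇒ H ≺ 0 ⇒ concave.

concave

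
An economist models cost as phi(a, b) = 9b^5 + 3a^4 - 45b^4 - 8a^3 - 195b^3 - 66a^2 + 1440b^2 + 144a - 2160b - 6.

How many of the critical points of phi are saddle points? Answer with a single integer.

phi separates as a function of a plus a function of b, so ∇phi=0 decouples.
∂phi/∂a = 12(a - 4)(a - 1)(a + 3) = 0 at a ∈ {-3, 1, 4}; ∂phi/∂b = 45(b - 4)(b - 3)(b - 1)(b + 4) = 0 at b ∈ {-4, 1, 3, 4}.
The Hessian is diagonal: diag(phi_aa, phi_bb). Second derivatives: phi_aa(-3)=336, phi_aa(1)=-144, phi_aa(4)=252; phi_bb(-4)=-12600, phi_bb(1)=1350, phi_bb(3)=-630, phi_bb(4)=1080.
Saddle points occur where the two diagonal entries have opposite signs: (-3, -4), (-3, 3), (1, 1), (1, 4), (4, -4), (4, 3). Count: 6.

6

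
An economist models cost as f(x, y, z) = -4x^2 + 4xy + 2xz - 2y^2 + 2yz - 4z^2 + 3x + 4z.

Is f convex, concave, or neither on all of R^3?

concave

f is quadratic, so its Hessian is the constant matrix H = [[-8, 4, 2], [4, -4, 2], [2, 2, -8]].
Leading principal minors: -8, 16, -48.
Signs alternate −, +, − ⇒ H ≺ 0 ⇒ concave.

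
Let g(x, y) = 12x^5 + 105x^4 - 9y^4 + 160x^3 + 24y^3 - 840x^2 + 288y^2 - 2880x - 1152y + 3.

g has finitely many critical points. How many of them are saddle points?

6

g separates as a function of x plus a function of y, so ∇g=0 decouples.
∂g/∂x = 60(x - 2)(x + 2)(x + 3)(x + 4) = 0 at x ∈ {-4, -3, -2, 2}; ∂g/∂y = -36(y - 4)(y - 2)(y + 4) = 0 at y ∈ {-4, 2, 4}.
The Hessian is diagonal: diag(g_xx, g_yy). Second derivatives: g_xx(-4)=-720, g_xx(-3)=300, g_xx(-2)=-480, g_xx(2)=7200; g_yy(-4)=-1728, g_yy(2)=432, g_yy(4)=-576.
Saddle points occur where the two diagonal entries have opposite signs: (-4, 2), (-3, -4), (-3, 4), (-2, 2), (2, -4), (2, 4). Count: 6.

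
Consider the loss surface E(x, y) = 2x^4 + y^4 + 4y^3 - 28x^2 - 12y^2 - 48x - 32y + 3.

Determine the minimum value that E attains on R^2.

E(x,y) separates as P(x) + Q(y) + 3, so its minimum is min P + min Q + 3.
P'(x) = 8(x - 3)(x + 1)(x + 2) vanishes at x ∈ {-2, -1, 3}; Q'(y) = 4(y - 2)(y + 1)(y + 4) vanishes at y ∈ {-4, -1, 2}.
Local minima of P (where P''>0): P(-2)=16, P(3)=-234. Local minima of Q: Q(-4)=-64, Q(2)=-64.
So the global minimum of E is P(3) + Q(-4) + 3 = -234 − 64 + 3 = -295, attained at (3, -4).

-295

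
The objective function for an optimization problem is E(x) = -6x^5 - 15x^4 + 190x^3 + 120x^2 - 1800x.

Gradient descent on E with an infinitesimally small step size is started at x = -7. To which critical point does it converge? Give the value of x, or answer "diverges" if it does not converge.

E'(x) = -30(x - 3)(x - 2)(x + 2)(x + 5), so E'(-7) = -27000.
Gradient descent moves in the -E' direction, i.e. x is increasing.
The nearest critical point in that direction is x = -5, where E'' = 5040 > 0 (a local minimum). The iterate converges there.

-5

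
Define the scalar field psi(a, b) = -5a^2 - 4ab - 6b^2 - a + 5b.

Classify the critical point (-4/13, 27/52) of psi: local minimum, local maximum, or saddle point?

The Hessian of psi is constant: H = [[-10, -4], [-4, -12]].
det(H) = (-10)·(-12) − (-4)² = 104.
det(H) > 0 and tr(H) = -22 < 0, so H is negative definite and the point is a local maximum.

local maximum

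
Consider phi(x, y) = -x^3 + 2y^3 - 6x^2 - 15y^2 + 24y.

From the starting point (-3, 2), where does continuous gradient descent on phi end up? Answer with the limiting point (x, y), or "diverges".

(-4, 4)

phi is separable, so gradient descent decouples: x follows -∂phi/∂x, y follows -∂phi/∂y.
∂phi/∂x = -3x(x + 4); at x=-3 this is 9, so x decreases.
∂phi/∂y = 6(y - 4)(y - 1); at y=2 this is -12, so y increases.
x converges to its nearest critical value -4 (a local min of the x-part); y converges to 4. The iterate converges to (-4, 4).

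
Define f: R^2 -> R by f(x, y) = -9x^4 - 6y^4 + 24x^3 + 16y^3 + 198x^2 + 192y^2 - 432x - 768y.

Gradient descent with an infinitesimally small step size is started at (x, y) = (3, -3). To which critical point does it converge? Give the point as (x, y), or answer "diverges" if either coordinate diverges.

(1, 2)

f is separable, so gradient descent decouples: x follows -∂f/∂x, y follows -∂f/∂y.
∂f/∂x = -36(x - 4)(x - 1)(x + 3); at x=3 this is 432, so x decreases.
∂f/∂y = -24(y - 4)(y - 2)(y + 4); at y=-3 this is -840, so y increases.
x converges to its nearest critical value 1 (a local min of the x-part); y converges to 2. The iterate converges to (1, 2).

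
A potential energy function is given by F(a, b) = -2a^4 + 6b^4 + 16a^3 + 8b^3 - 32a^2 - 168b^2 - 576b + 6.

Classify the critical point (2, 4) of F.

local minimum

The mixed partial ∂²F/∂a∂b is 0, so the Hessian at any point is diag(F_aa, F_bb) = diag(8(-3a^2 + 12a - 8), 24(3b^2 + 2b - 14)).
At (2, 4): H = diag(32, 1008).
Both eigenvalues are positive, so H is positive definite: a local minimum.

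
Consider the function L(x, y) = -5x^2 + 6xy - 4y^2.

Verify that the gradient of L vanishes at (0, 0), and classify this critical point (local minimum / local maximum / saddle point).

local maximum

∇L = (-10x + 6y, 6x - 8y); substituting (0, 0) gives ∇L = (0, 0), so (0, 0) is indeed a critical point.
The Hessian of L is constant: H = [[-10, 6], [6, -8]].
det(H) = (-10)·(-8) − 6² = 44.
det(H) > 0 and tr(H) = -18 < 0, so H is negative definite and the point is a local maximum.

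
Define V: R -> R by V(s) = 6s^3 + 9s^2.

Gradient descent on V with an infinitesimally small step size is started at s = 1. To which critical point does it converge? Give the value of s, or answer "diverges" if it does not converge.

V'(s) = 18s(s + 1), so V'(1) = 36.
Gradient descent moves in the -V' direction, i.e. s is decreasing.
The nearest critical point in that direction is s = 0, where V'' = 18 > 0 (a local minimum). The iterate converges there.

0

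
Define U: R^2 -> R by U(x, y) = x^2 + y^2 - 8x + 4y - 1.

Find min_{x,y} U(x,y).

-21

U(x,y) separates as P(x) + Q(y) − 1, so its minimum is min P + min Q − 1.
P'(x) = 2x - 8 vanishes at x ∈ {4}; Q'(y) = 2y + 4 vanishes at y ∈ {-2}.
Local minima of P (where P''>0): P(4)=-16. Local minima of Q: Q(-2)=-4.
So the global minimum of U is P(4) + Q(-2) − 1 = -16 − 4 − 1 = -21, attained at (4, -2).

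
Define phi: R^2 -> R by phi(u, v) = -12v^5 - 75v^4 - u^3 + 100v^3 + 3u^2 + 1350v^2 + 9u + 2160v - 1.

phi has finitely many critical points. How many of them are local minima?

phi separates as a function of u plus a function of v, so ∇phi=0 decouples.
∂phi/∂u = -3(u - 3)(u + 1) = 0 at u ∈ {-1, 3}; ∂phi/∂v = -60(v - 3)(v + 1)(v + 3)(v + 4) = 0 at v ∈ {-4, -3, -1, 3}.
The Hessian is diagonal: diag(phi_uu, phi_vv). Second derivatives: phi_uu(-1)=12, phi_uu(3)=-12; phi_vv(-4)=1260, phi_vv(-3)=-720, phi_vv(-1)=1440, phi_vv(3)=-10080.
Local minima occur where both diagonal entries positive: (-1, -4), (-1, -1). Count: 2.

2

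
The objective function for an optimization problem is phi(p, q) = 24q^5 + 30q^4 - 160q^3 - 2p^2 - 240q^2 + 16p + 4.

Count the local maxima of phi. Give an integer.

2

phi separates as a function of p plus a function of q, so ∇phi=0 decouples.
∂phi/∂p = -4(p - 4) = 0 at p ∈ {4}; ∂phi/∂q = 120q(q - 2)(q + 1)(q + 2) = 0 at q ∈ {-2, -1, 0, 2}.
The Hessian is diagonal: diag(phi_pp, phi_qq). Second derivatives: phi_pp(4)=-4; phi_qq(-2)=-960, phi_qq(-1)=360, phi_qq(0)=-480, phi_qq(2)=2880.
Local maxima occur where both diagonal entries negative: (4, -2), (4, 0). Count: 2.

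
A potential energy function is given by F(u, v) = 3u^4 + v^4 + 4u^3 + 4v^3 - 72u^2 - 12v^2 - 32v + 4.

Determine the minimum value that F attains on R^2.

-700

F(u,v) separates as P(u) + Q(v) + 4, so its minimum is min P + min Q + 4.
P'(u) = 12u(u - 3)(u + 4) vanishes at u ∈ {-4, 0, 3}; Q'(v) = 4(v - 2)(v + 1)(v + 4) vanishes at v ∈ {-4, -1, 2}.
Local minima of P (where P''>0): P(-4)=-640, P(3)=-297. Local minima of Q: Q(-4)=-64, Q(2)=-64.
So the global minimum of F is P(-4) + Q(-4) + 4 = -640 − 64 + 4 = -700, attained at (-4, -4).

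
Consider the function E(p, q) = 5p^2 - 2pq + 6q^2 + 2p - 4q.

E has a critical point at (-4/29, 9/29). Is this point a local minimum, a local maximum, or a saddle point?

The Hessian of E is constant: H = [[10, -2], [-2, 12]].
det(H) = 10·12 − (-2)² = 116.
det(H) > 0 and tr(H) = 22 > 0, so H is positive definite and the point is a local minimum.

local minimum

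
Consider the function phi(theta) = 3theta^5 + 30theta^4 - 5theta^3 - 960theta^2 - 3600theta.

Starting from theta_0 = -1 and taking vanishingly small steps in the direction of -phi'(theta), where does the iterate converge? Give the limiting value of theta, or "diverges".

phi'(theta) = 15(theta - 4)(theta + 3)(theta + 4)(theta + 5), so phi'(-1) = -1800.
Gradient descent moves in the -phi' direction, i.e. theta is increasing.
The nearest critical point in that direction is theta = 4, where phi'' = 7560 > 0 (a local minimum). The iterate converges there.

4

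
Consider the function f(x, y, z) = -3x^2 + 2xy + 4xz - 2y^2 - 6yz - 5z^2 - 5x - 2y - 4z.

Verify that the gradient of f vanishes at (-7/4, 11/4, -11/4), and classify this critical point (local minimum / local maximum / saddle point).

local maximum

∇f = (-6x + 2y + 4z - 5, 2x - 4y - 6z - 2, 4x - 6y - 10z - 4); substituting (-7/4, 11/4, -11/4) gives ∇f = (0, 0, 0), so (-7/4, 11/4, -11/4) is indeed a critical point.
The Hessian is constant: H = [[-6, 2, 4], [2, -4, -6], [4, -6, -10]].
Leading principal minors: Δ₁ = -6, Δ₂ = 20, Δ₃ = -16.
The minors alternate sign starting negative (−, +, −), so H is negative definite: a local maximum.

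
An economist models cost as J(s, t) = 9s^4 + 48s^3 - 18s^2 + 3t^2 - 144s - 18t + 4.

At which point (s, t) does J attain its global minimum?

J(s,t) separates as P(s) + Q(t) + 4, so its minimum is min P + min Q + 4.
P'(s) = 36(s - 1)(s + 1)(s + 4) vanishes at s ∈ {-4, -1, 1}; Q'(t) = 6(t - 3) vanishes at t ∈ {3}.
Local minima of P (where P''>0): P(-4)=-480, P(1)=-105. Local minima of Q: Q(3)=-27.
So the global minimum of J is P(-4) + Q(3) + 4 = -480 − 27 + 4 = -503, attained at (-4, 3).

(-4, 3)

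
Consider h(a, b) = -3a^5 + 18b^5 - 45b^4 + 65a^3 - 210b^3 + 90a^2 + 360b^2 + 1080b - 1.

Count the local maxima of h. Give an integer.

4

h separates as a function of a plus a function of b, so ∇h=0 decouples.
∂h/∂a = -15a(a - 4)(a + 1)(a + 3) = 0 at a ∈ {-3, -1, 0, 4}; ∂h/∂b = 90(b - 3)(b - 2)(b + 1)(b + 2) = 0 at b ∈ {-2, -1, 2, 3}.
The Hessian is diagonal: diag(h_aa, h_bb). Second derivatives: h_aa(-3)=630, h_aa(-1)=-150, h_aa(0)=180, h_aa(4)=-2100; h_bb(-2)=-1800, h_bb(-1)=1080, h_bb(2)=-1080, h_bb(3)=1800.
Local maxima occur where both diagonal entries negative: (-1, -2), (-1, 2), (4, -2), (4, 2). Count: 4.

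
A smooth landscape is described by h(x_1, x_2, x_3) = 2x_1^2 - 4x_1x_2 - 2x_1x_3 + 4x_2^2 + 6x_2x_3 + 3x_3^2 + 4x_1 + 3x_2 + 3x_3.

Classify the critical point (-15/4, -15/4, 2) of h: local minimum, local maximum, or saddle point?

local minimum

The Hessian is constant: H = [[4, -4, -2], [-4, 8, 6], [-2, 6, 6]].
Leading principal minors: Δ₁ = 4, Δ₂ = 16, Δ₃ = 16.
All leading minors are positive, so H is positive definite: a local minimum.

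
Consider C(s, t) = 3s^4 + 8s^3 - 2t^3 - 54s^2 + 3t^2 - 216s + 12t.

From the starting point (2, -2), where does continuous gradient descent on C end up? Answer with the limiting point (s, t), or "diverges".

(3, -1)

C is separable, so gradient descent decouples: s follows -∂C/∂s, t follows -∂C/∂t.
∂C/∂s = 12(s - 3)(s + 2)(s + 3); at s=2 this is -240, so s increases.
∂C/∂t = -6(t - 2)(t + 1); at t=-2 this is -24, so t increases.
s converges to its nearest critical value 3 (a local min of the s-part); t converges to -1. The iterate converges to (3, -1).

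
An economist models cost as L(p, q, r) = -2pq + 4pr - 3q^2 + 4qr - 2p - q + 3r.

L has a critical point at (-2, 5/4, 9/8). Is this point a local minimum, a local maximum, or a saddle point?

saddle point

The Hessian is constant: H = [[0, -2, 4], [-2, -6, 4], [4, 4, 0]].
Leading principal minors: Δ₁ = 0, Δ₂ = -4, Δ₃ = 32.
The minors fit neither the all-positive nor the alternating-sign pattern, so H is indefinite: a saddle point.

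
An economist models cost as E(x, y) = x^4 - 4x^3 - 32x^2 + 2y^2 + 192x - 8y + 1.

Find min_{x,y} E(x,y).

E(x,y) separates as P(x) + Q(y) + 1, so its minimum is min P + min Q + 1.
P'(x) = 4(x - 4)(x - 3)(x + 4) vanishes at x ∈ {-4, 3, 4}; Q'(y) = 4y - 8 vanishes at y ∈ {2}.
Local minima of P (where P''>0): P(-4)=-768, P(4)=256. Local minima of Q: Q(2)=-8.
So the global minimum of E is P(-4) + Q(2) + 1 = -768 − 8 + 1 = -775, attained at (-4, 2).

-775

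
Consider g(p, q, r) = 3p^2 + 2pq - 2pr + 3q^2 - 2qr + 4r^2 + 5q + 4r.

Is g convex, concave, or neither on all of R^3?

convex

g is quadratic, so its Hessian is the constant matrix H = [[6, 2, -2], [2, 6, -2], [-2, -2, 8]].
Leading principal minors: 6, 32, 224.
All positive ⇒ H ≻ 0 ⇒ convex.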